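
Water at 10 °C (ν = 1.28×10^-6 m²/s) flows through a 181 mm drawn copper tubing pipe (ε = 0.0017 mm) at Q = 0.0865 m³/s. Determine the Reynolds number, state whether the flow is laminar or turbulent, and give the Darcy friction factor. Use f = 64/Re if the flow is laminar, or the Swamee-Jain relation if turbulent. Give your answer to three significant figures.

V = 4Q/(πD²) = 3.362 m/s
Re = VD/ν = 3.362·0.181/1.28×10^-6 = 4.75×10^5
Re > 4000 → turbulent; ε/D = 9.39×10^-6
Swamee-Jain: f = 0.01336

Re ≈ 4.75×10^5; turbulent; f ≈ 0.0134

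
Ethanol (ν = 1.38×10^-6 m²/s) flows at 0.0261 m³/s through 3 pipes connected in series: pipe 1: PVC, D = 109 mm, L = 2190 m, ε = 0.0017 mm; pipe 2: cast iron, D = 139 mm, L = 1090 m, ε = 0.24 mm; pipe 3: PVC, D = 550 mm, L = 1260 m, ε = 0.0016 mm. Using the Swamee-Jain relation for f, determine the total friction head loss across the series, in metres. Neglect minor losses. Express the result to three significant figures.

Pipe 1: V = 2.797 m/s, Re = 2.21×10^5, ε/D = 1.56×10^-5, f = 0.01539, h_1 = f(L/D)V²/2g = 123.3 m
Pipe 2: V = 1.720 m/s, Re = 1.73×10^5, ε/D = 0.00173, f = 0.02384, h_2 = f(L/D)V²/2g = 28.18 m
Pipe 3: V = 0.1099 m/s, Re = 4.38×10^4, ε/D = 2.91×10^-6, f = 0.02141, h_3 = f(L/D)V²/2g = 0.03017 m
Series → Q common, losses add: H = Σh = 151.5 m

H ≈ 151 m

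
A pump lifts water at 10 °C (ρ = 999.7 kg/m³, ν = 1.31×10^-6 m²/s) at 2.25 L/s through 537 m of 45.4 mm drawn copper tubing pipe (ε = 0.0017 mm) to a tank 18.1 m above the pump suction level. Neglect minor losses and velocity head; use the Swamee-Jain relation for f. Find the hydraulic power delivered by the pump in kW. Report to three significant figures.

P_hyd ≈ 0.941 kW

V = 4Q/(πD²) = 1.390 m/s; Re = 4.82×10^4; ε/D = 3.74×10^-5; f = 0.02109
h_f = f(L/D)V²/2g = 24.56 m
Total head H = z + h_f = 18.1 + 24.56 = 42.66 m
P_hyd = ρgQH = 999.7·9.81·0.00225·42.66 = 0.9413 kW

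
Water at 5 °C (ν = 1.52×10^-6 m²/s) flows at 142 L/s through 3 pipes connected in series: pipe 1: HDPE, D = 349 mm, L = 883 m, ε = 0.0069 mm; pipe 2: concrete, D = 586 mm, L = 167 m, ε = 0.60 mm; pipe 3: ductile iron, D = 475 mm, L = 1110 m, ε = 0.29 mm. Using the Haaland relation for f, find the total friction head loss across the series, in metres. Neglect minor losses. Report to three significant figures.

Pipe 1: V = 1.484 m/s, Re = 3.41×10^5, ε/D = 1.98×10^-5, f = 0.01419, h_1 = f(L/D)V²/2g = 4.031 m
Pipe 2: V = 0.5265 m/s, Re = 2.03×10^5, ε/D = 0.00102, f = 0.02099, h_2 = f(L/D)V²/2g = 0.08452 m
Pipe 3: V = 0.8013 m/s, Re = 2.50×10^5, ε/D = 6.11×10^-4, f = 0.01889, h_3 = f(L/D)V²/2g = 1.445 m
Series → Q common, losses add: H = Σh = 5.560 m

H ≈ 5.56 m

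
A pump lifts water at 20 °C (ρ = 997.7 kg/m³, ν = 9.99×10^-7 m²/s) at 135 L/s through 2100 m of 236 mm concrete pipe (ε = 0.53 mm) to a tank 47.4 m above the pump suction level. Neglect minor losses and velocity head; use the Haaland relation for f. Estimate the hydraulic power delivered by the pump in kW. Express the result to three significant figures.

P_hyd ≈ 202 kW

V = 4Q/(πD²) = 3.086 m/s; Re = 7.29×10^5; ε/D = 0.00225; f = 0.02441
h_f = f(L/D)V²/2g = 105.5 m
Total head H = z + h_f = 47.4 + 105.5 = 152.9 m
P_hyd = ρgQH = 997.7·9.81·0.135·152.9 = 202.0 kW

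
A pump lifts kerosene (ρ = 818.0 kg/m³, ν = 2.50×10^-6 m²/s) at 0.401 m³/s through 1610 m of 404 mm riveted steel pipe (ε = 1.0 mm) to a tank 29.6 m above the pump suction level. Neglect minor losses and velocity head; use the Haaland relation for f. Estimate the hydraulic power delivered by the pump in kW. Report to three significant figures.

P_hyd ≈ 256 kW

V = 4Q/(πD²) = 3.128 m/s; Re = 5.06×10^5; ε/D = 0.00248; f = 0.02513
h_f = f(L/D)V²/2g = 49.95 m
Total head H = z + h_f = 29.6 + 49.95 = 79.55 m
P_hyd = ρgQH = 818.0·9.81·0.401·79.55 = 256.0 kW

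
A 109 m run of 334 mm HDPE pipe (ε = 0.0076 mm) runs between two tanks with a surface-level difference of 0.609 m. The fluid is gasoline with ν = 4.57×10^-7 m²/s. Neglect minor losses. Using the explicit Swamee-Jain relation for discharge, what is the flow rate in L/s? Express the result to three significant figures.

Swamee-Jain (Type II): Q = -0.965·√(gD⁵h_f/L)·ln[ε/(3.7D) + √(3.17ν²L/(gD³h_f))]
√(gD⁵h_f/L) = √(9.81·0.334⁵·0.609/109) = 0.01509
ε/(3.7D) = 6.15×10^-6; √(3.17ν²L/(gD³h_f)) = 1.80×10^-5
Q = -0.965·0.01509·ln(2.415×10^-5) = 0.1548 m³/s
Check: V = 1.77 m/s, Re = 1.29×10^6, f = 0.01174, h_f = 0.610 m ≈ 0.609 m ✓

Q ≈ 155 L/s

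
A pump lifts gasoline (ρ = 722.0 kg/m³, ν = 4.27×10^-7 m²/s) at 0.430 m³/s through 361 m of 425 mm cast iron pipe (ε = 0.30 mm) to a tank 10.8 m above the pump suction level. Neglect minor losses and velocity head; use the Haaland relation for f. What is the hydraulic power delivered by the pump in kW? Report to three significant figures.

V = 4Q/(πD²) = 3.031 m/s; Re = 3.02×10^6; ε/D = 7.06×10^-4; f = 0.01822
h_f = f(L/D)V²/2g = 7.248 m
Total head H = z + h_f = 10.8 + 7.248 = 18.05 m
P_hyd = ρgQH = 722.0·9.81·0.430·18.05 = 54.97 kW

P_hyd ≈ 55.0 kW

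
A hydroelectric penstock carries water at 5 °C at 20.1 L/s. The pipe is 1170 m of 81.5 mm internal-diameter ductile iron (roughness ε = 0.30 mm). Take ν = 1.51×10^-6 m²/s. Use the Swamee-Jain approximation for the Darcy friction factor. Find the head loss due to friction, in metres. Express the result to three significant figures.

V = 4Q/(πD²) = 4·0.0201/(π·0.0815²) = 3.853 m/s
Re = VD/ν = 3.853·0.0815/1.51×10^-6 = 2.08×10^5 → turbulent
ε/D = 0.30/81.5 = 0.00368
Swamee-Jain: f = 0.02847
h_f = f(L/D)V²/(2g) = 0.02847·(1170/0.0815)·3.853²/(2·9.81) = 309.3 m

h_f ≈ 309 m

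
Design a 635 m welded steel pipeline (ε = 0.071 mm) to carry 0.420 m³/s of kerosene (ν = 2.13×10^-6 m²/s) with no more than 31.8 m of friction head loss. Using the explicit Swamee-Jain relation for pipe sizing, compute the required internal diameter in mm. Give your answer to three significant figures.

Swamee-Jain (Type III): D = 0.66·[ε^1.25·(LQ²/(gh_f))^4.75 + ν·Q^9.4·(L/(gh_f))^5.2]^0.04
LQ²/(gh_f) = 0.3591; L/(gh_f) = 2.036
Term 1 = ε^1.25·(…)^4.75 = 5.03×10^-8; Term 2 = ν·Q^9.4·(…)^5.2 = 2.47×10^-8
D = 0.66·(5.03×10^-8 + 2.47×10^-8)^0.04 = 0.3424 m = 342 mm
Check: V = 4.56 m/s, Re = 7.33×10^5, f = 0.01514, h_f = 29.8 m ≈ 31.8 m ✓

D ≈ 342 mm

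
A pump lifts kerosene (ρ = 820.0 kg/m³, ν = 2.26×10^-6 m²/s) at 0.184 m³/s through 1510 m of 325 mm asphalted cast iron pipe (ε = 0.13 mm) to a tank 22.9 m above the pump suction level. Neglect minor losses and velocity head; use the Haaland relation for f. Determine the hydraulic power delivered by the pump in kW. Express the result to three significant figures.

V = 4Q/(πD²) = 2.218 m/s; Re = 3.19×10^5; ε/D = 4.00×10^-4; f = 0.01739
h_f = f(L/D)V²/2g = 20.26 m
Total head H = z + h_f = 22.9 + 20.26 = 43.16 m
P_hyd = ρgQH = 820.0·9.81·0.184·43.16 = 63.88 kW

P_hyd ≈ 63.9 kW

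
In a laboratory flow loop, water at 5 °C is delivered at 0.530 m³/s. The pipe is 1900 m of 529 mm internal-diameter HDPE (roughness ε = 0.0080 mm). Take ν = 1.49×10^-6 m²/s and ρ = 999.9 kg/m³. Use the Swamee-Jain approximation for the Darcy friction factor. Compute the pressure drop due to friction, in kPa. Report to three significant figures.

Δp ≈ 128 kPa

V = 4Q/(πD²) = 4·0.530/(π·0.529²) = 2.411 m/s
Re = VD/ν = 2.411·0.529/1.49×10^-6 = 8.56×10^5 → turbulent
ε/D = 0.0080/529 = 1.51×10^-5
Swamee-Jain: f = 0.01225
h_f = f(L/D)V²/(2g) = 0.01225·(1900/0.529)·2.411²/(2·9.81) = 13.04 m
Δp = ρg·h_f = 999.9·9.81·13.04 = 127.9 kPa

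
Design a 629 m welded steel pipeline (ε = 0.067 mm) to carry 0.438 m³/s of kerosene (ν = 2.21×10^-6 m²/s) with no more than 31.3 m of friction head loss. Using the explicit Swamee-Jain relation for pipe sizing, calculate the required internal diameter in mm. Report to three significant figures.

D ≈ 348 mm

Swamee-Jain (Type III): D = 0.66·[ε^1.25·(LQ²/(gh_f))^4.75 + ν·Q^9.4·(L/(gh_f))^5.2]^0.04
LQ²/(gh_f) = 0.3930; L/(gh_f) = 2.049
Term 1 = ε^1.25·(…)^4.75 = 7.18×10^-8; Term 2 = ν·Q^9.4·(…)^5.2 = 3.92×10^-8
D = 0.66·(7.18×10^-8 + 3.92×10^-8)^0.04 = 0.3478 m = 348 mm
Check: V = 4.61 m/s, Re = 7.25×10^5, f = 0.01499, h_f = 29.4 m ≈ 31.3 m ✓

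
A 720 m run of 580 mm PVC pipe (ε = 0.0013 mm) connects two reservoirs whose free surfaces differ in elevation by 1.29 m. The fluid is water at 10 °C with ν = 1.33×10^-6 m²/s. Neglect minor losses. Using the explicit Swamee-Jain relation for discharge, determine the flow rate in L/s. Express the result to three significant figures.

Q ≈ 331 L/s

Swamee-Jain (Type II): Q = -0.965·√(gD⁵h_f/L)·ln[ε/(3.7D) + √(3.17ν²L/(gD³h_f))]
√(gD⁵h_f/L) = √(9.81·0.580⁵·1.29/720) = 0.03397
ε/(3.7D) = 6.06×10^-7; √(3.17ν²L/(gD³h_f)) = 4.04×10^-5
Q = -0.965·0.03397·ln(4.104×10^-5) = 0.3311 m³/s
Check: V = 1.25 m/s, Re = 5.46×10^5, f = 0.01292, h_f = 1.28 m ≈ 1.29 m ✓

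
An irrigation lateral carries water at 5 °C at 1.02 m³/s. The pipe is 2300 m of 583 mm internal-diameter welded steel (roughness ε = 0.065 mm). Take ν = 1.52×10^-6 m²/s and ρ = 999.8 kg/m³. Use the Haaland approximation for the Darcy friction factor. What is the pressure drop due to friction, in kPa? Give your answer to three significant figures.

V = 4Q/(πD²) = 4·1.02/(π·0.583²) = 3.821 m/s
Re = VD/ν = 3.821·0.583/1.52×10^-6 = 1.47×10^6 → turbulent
ε/D = 0.065/583 = 1.11×10^-4
Haaland: f = 0.01315
h_f = f(L/D)V²/(2g) = 0.01315·(2300/0.583)·3.821²/(2·9.81) = 38.60 m
Δp = ρg·h_f = 999.8·9.81·38.60 = 378.6 kPa

Δp ≈ 379 kPa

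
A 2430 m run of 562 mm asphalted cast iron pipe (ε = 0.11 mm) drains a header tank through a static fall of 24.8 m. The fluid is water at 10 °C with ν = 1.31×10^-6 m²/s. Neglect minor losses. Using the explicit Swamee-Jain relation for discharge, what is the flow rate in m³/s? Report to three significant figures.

Q ≈ 0.691 m³/s

Swamee-Jain (Type II): Q = -0.965·√(gD⁵h_f/L)·ln[ε/(3.7D) + √(3.17ν²L/(gD³h_f))]
√(gD⁵h_f/L) = √(9.81·0.562⁵·24.8/2430) = 0.07492
ε/(3.7D) = 5.29×10^-5; √(3.17ν²L/(gD³h_f)) = 1.75×10^-5
Q = -0.965·0.07492·ln(7.040×10^-5) = 0.6913 m³/s
Check: V = 2.79 m/s, Re = 1.20×10^6, f = 0.01458, h_f = 25.0 m ≈ 24.8 m ✓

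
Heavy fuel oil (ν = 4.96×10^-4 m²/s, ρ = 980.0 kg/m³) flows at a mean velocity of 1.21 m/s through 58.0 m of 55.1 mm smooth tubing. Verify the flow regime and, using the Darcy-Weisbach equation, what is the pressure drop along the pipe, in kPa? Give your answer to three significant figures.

Re = VD/ν = 1.21·0.05510/4.96×10^-4 = 134 → laminar (Re < 2300)
f = 64/Re = 0.4761
h_f = f(L/D)V²/(2g) = 0.4761·(58.0/0.05510)·1.21²/(2·9.81) = 37.40 m
Δp = ρg·h_f = 980.0·9.81·37.40 = 359.6 kPa

Δp ≈ 360 kPa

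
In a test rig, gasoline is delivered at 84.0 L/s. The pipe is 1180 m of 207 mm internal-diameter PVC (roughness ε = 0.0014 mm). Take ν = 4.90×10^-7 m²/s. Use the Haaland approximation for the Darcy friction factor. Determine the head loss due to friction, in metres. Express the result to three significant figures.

V = 4Q/(πD²) = 4·0.0840/(π·0.207²) = 2.496 m/s
Re = VD/ν = 2.496·0.207/4.90×10^-7 = 1.05×10^6 → turbulent
ε/D = 0.0014/207 = 6.76×10^-6
Haaland: f = 0.01161
h_f = f(L/D)V²/(2g) = 0.01161·(1180/0.207)·2.496²/(2·9.81) = 21.01 m

h_f ≈ 21.0 m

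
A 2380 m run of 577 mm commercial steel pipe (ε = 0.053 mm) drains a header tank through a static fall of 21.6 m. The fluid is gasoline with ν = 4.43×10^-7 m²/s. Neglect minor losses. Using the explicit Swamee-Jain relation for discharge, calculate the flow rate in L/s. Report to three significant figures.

Q ≈ 756 L/s

Swamee-Jain (Type II): Q = -0.965·√(gD⁵h_f/L)·ln[ε/(3.7D) + √(3.17ν²L/(gD³h_f))]
√(gD⁵h_f/L) = √(9.81·0.577⁵·21.6/2380) = 0.07546
ε/(3.7D) = 2.48×10^-5; √(3.17ν²L/(gD³h_f)) = 6.03×10^-6
Q = -0.965·0.07546·ln(3.086×10^-5) = 0.7563 m³/s
Check: V = 2.89 m/s, Re = 3.77×10^6, f = 0.01236, h_f = 21.7 m ≈ 21.6 m ✓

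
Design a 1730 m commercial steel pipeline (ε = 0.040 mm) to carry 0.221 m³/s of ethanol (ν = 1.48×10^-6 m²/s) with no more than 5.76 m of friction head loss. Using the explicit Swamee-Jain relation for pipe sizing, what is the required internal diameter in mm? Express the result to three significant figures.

D ≈ 452 mm

Swamee-Jain (Type III): D = 0.66·[ε^1.25·(LQ²/(gh_f))^4.75 + ν·Q^9.4·(L/(gh_f))^5.2]^0.04
LQ²/(gh_f) = 1.495; L/(gh_f) = 30.62
Term 1 = ε^1.25·(…)^4.75 = 2.15×10^-5; Term 2 = ν·Q^9.4·(…)^5.2 = 5.43×10^-5
D = 0.66·(2.15×10^-5 + 5.43×10^-5)^0.04 = 0.4516 m = 452 mm
Check: V = 1.38 m/s, Re = 4.21×10^5, f = 0.01464, h_f = 5.44 m ≈ 5.76 m ✓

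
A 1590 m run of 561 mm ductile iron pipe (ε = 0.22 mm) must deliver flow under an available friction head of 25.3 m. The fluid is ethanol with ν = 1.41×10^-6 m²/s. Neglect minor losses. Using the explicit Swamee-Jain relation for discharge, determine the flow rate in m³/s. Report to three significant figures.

Swamee-Jain (Type II): Q = -0.965·√(gD⁵h_f/L)·ln[ε/(3.7D) + √(3.17ν²L/(gD³h_f))]
√(gD⁵h_f/L) = √(9.81·0.561⁵·25.3/1590) = 0.09313
ε/(3.7D) = 1.06×10^-4; √(3.17ν²L/(gD³h_f)) = 1.51×10^-5
Q = -0.965·0.09313·ln(1.211×10^-4) = 0.8106 m³/s
Check: V = 3.28 m/s, Re = 1.30×10^6, f = 0.01638, h_f = 25.4 m ≈ 25.3 m ✓

Q ≈ 0.811 m³/s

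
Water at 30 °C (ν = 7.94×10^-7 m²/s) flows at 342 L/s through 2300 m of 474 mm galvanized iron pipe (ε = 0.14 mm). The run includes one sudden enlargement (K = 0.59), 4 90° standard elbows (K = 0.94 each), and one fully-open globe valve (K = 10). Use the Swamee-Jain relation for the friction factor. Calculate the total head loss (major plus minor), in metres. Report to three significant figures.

H_L ≈ 17.3 m

V = 4Q/(πD²) = 1.938 m/s; V²/2g = 0.1915 m
Re = 1.16×10^6, ε/D = 2.95×10^-4 → f = 0.01562 (Swamee-Jain)
Major: h_f = f(L/D)·V²/2g = 0.01562·4852·0.1915 = 14.51 m
Minor: ΣK = 14.3; h_m = ΣK·V²/2g = 2.747 m
Total H_L = 14.51 + 2.747 = 17.26 m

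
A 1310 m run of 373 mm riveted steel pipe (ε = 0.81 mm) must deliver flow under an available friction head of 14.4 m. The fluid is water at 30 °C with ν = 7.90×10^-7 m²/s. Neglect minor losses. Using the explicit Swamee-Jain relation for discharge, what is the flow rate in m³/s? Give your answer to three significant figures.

Q ≈ 0.200 m³/s

Swamee-Jain (Type II): Q = -0.965·√(gD⁵h_f/L)·ln[ε/(3.7D) + √(3.17ν²L/(gD³h_f))]
√(gD⁵h_f/L) = √(9.81·0.373⁵·14.4/1310) = 0.02790
ε/(3.7D) = 5.87×10^-4; √(3.17ν²L/(gD³h_f)) = 1.88×10^-5
Q = -0.965·0.02790·ln(6.057×10^-4) = 0.1995 m³/s
Check: V = 1.83 m/s, Re = 8.62×10^5, f = 0.02422, h_f = 14.5 m ≈ 14.4 m ✓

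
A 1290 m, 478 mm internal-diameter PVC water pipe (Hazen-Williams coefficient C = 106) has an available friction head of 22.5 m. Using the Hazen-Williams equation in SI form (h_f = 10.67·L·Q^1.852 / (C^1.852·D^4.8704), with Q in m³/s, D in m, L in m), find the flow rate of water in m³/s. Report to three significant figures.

Q ≈ 0.476 m³/s

Rearranging: Q = [h_f·C^1.852·D^4.8704 / (10.67·L)]^(1/1.852)
Q = [22.5·106^1.852·0.478^4.8704 / (10.67·1290)]^0.540 = 0.4760 m³/s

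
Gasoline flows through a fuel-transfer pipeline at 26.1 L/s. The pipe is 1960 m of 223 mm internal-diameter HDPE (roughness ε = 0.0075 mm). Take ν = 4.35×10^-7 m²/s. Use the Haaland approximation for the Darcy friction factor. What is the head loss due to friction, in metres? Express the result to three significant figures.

V = 4Q/(πD²) = 4·0.0261/(π·0.223²) = 0.6683 m/s
Re = VD/ν = 0.6683·0.223/4.35×10^-7 = 3.43×10^5 → turbulent
ε/D = 0.0075/223 = 3.36×10^-5
Haaland: f = 0.01431
h_f = f(L/D)V²/(2g) = 0.01431·(1960/0.223)·0.6683²/(2·9.81) = 2.862 m

h_f ≈ 2.86 m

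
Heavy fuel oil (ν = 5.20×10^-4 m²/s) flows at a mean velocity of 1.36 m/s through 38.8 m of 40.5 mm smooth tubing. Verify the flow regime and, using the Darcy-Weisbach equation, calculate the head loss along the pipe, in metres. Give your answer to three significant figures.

h_f ≈ 54.6 m

Re = VD/ν = 1.36·0.04050/5.20×10^-4 = 106 → laminar (Re < 2300)
f = 64/Re = 0.6042
h_f = f(L/D)V²/(2g) = 0.6042·(38.8/0.04050)·1.36²/(2·9.81) = 54.57 m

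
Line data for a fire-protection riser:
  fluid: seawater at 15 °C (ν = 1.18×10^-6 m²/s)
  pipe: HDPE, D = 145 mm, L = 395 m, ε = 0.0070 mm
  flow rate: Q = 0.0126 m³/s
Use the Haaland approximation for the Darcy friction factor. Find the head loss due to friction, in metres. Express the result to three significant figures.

h_f ≈ 1.48 m

V = 4Q/(πD²) = 4·0.0126/(π·0.145²) = 0.7630 m/s
Re = VD/ν = 0.7630·0.145/1.18×10^-6 = 9.38×10^4 → turbulent
ε/D = 0.0070/145 = 4.83×10^-5
Haaland: f = 0.01826
h_f = f(L/D)V²/(2g) = 0.01826·(395/0.145)·0.7630²/(2·9.81) = 1.476 m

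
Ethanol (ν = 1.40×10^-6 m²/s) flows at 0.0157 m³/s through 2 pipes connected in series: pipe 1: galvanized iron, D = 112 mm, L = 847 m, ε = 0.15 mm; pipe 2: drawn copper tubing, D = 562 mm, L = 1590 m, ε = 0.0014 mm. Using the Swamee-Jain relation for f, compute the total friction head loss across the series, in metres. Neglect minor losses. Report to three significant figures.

Pipe 1: V = 1.594 m/s, Re = 1.27×10^5, ε/D = 0.00134, f = 0.02304, h_1 = f(L/D)V²/2g = 22.55 m
Pipe 2: V = 0.06329 m/s, Re = 2.54×10^4, ε/D = 2.49×10^-6, f = 0.02434, h_2 = f(L/D)V²/2g = 0.01406 m
Series → Q common, losses add: H = Σh = 22.56 m

H ≈ 22.6 m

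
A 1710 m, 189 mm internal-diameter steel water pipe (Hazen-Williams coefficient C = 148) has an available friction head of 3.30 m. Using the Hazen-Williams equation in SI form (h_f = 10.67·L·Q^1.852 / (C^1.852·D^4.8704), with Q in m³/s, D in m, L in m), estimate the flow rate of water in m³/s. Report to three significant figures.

Rearranging: Q = [h_f·C^1.852·D^4.8704 / (10.67·L)]^(1/1.852)
Q = [3.30·148^1.852·0.189^4.8704 / (10.67·1710)]^0.540 = 0.01765 m³/s

Q ≈ 0.0176 m³/s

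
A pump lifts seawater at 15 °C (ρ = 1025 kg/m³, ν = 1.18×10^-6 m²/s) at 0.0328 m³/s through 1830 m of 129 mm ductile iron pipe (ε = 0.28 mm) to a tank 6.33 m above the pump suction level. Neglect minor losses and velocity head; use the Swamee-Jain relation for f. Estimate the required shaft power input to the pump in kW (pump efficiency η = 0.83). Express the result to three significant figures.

P_shaft ≈ 47.2 kW

V = 4Q/(πD²) = 2.510 m/s; Re = 2.74×10^5; ε/D = 0.00217; f = 0.02471
h_f = f(L/D)V²/2g = 112.5 m
Total head H = z + h_f = 6.33 + 112.5 = 118.9 m
P_hyd = ρgQH = 1025·9.81·0.0328·118.9 = 39.20 kW
P_shaft = P_hyd/η = 39.20/0.83 = 47.23 kW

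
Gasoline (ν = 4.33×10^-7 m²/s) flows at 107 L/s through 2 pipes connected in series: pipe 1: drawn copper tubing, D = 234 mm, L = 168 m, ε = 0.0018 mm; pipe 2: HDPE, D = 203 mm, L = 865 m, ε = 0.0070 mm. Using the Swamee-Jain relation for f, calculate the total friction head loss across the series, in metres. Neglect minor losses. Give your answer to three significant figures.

H ≈ 30.5 m

Pipe 1: V = 2.488 m/s, Re = 1.34×10^6, ε/D = 7.69×10^-6, f = 0.01128, h_1 = f(L/D)V²/2g = 2.555 m
Pipe 2: V = 3.306 m/s, Re = 1.55×10^6, ε/D = 3.45×10^-5, f = 0.01178, h_2 = f(L/D)V²/2g = 27.96 m
Series → Q common, losses add: H = Σh = 30.52 m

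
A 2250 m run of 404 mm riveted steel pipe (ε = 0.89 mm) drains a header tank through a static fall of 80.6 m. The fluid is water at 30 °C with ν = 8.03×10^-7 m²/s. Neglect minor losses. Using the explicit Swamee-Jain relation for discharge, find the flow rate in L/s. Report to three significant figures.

Swamee-Jain (Type II): Q = -0.965·√(gD⁵h_f/L)·ln[ε/(3.7D) + √(3.17ν²L/(gD³h_f))]
√(gD⁵h_f/L) = √(9.81·0.404⁵·80.6/2250) = 0.06150
ε/(3.7D) = 5.95×10^-4; √(3.17ν²L/(gD³h_f)) = 9.39×10^-6
Q = -0.965·0.06150·ln(6.048×10^-4) = 0.4398 m³/s
Check: V = 3.43 m/s, Re = 1.73×10^6, f = 0.02419, h_f = 80.8 m ≈ 80.6 m ✓

Q ≈ 440 L/s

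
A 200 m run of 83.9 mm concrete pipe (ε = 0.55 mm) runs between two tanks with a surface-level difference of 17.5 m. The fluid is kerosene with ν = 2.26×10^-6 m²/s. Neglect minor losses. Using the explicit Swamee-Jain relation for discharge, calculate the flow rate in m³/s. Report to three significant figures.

Swamee-Jain (Type II): Q = -0.965·√(gD⁵h_f/L)·ln[ε/(3.7D) + √(3.17ν²L/(gD³h_f))]
√(gD⁵h_f/L) = √(9.81·0.0839⁵·17.5/200) = 0.001889
ε/(3.7D) = 0.00177; √(3.17ν²L/(gD³h_f)) = 1.79×10^-4
Q = -0.965·0.001889·ln(0.001950) = 0.01137 m³/s
Check: V = 2.06 m/s, Re = 7.64×10^4, f = 0.03434, h_f = 17.7 m ≈ 17.5 m ✓

Q ≈ 0.0114 m³/s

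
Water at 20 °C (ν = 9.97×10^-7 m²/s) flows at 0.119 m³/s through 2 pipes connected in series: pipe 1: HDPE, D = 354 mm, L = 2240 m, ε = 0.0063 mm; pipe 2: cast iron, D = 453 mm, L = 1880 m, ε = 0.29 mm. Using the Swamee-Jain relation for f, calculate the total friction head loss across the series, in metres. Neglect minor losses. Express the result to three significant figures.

Pipe 1: V = 1.209 m/s, Re = 4.29×10^5, ε/D = 1.78×10^-5, f = 0.01371, h_1 = f(L/D)V²/2g = 6.465 m
Pipe 2: V = 0.7383 m/s, Re = 3.35×10^5, ε/D = 6.40×10^-4, f = 0.01897, h_2 = f(L/D)V²/2g = 2.187 m
Series → Q common, losses add: H = Σh = 8.652 m

H ≈ 8.65 m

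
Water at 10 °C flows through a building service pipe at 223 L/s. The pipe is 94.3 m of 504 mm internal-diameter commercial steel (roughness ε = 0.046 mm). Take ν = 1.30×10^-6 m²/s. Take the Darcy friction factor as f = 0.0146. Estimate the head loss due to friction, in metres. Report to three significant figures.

V = 4Q/(πD²) = 4·0.223/(π·0.504²) = 1.118 m/s
h_f = f(L/D)V²/(2g) = 0.01460·(94.3/0.504)·1.118²/(2·9.81) = 0.1740 m

h_f ≈ 0.174 m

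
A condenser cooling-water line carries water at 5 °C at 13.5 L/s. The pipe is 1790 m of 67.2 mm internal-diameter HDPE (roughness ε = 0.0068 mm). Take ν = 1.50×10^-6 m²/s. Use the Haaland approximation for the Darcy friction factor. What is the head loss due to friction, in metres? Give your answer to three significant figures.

h_f ≈ 327 m

V = 4Q/(πD²) = 4·0.0135/(π·0.0672²) = 3.806 m/s
Re = VD/ν = 3.806·0.0672/1.50×10^-6 = 1.71×10^5 → turbulent
ε/D = 0.0068/67.2 = 1.01×10^-4
Haaland: f = 0.01662
h_f = f(L/D)V²/(2g) = 0.01662·(1790/0.0672)·3.806²/(2·9.81) = 326.9 m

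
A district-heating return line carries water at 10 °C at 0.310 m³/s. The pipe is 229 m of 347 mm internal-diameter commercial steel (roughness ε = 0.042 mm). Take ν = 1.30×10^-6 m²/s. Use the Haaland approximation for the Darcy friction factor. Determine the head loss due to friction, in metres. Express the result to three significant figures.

V = 4Q/(πD²) = 4·0.310/(π·0.347²) = 3.278 m/s
Re = VD/ν = 3.278·0.347/1.30×10^-6 = 8.75×10^5 → turbulent
ε/D = 0.042/347 = 1.21×10^-4
Haaland: f = 0.01376
h_f = f(L/D)V²/(2g) = 0.01376·(229/0.347)·3.278²/(2·9.81) = 4.975 m

h_f ≈ 4.97 m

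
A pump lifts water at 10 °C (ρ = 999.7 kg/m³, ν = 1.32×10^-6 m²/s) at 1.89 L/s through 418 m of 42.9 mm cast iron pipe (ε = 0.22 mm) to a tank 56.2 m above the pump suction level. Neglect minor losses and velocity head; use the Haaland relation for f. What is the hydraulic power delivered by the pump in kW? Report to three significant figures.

V = 4Q/(πD²) = 1.308 m/s; Re = 4.25×10^4; ε/D = 0.00513; f = 0.03256
h_f = f(L/D)V²/2g = 27.65 m
Total head H = z + h_f = 56.2 + 27.65 = 83.85 m
P_hyd = ρgQH = 999.7·9.81·0.00189·83.85 = 1.554 kW

P_hyd ≈ 1.55 kW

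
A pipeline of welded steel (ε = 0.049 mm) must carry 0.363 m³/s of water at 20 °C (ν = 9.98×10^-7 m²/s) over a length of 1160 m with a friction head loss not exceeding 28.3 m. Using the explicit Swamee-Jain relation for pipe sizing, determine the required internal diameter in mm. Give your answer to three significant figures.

Swamee-Jain (Type III): D = 0.66·[ε^1.25·(LQ²/(gh_f))^4.75 + ν·Q^9.4·(L/(gh_f))^5.2]^0.04
LQ²/(gh_f) = 0.5506; L/(gh_f) = 4.178
Term 1 = ε^1.25·(…)^4.75 = 2.41×10^-7; Term 2 = ν·Q^9.4·(…)^5.2 = 1.23×10^-7
D = 0.66·(2.41×10^-7 + 1.23×10^-7)^0.04 = 0.3648 m = 365 mm
Check: V = 3.47 m/s, Re = 1.27×10^6, f = 0.01376, h_f = 26.9 m ≈ 28.3 m ✓

D ≈ 365 mm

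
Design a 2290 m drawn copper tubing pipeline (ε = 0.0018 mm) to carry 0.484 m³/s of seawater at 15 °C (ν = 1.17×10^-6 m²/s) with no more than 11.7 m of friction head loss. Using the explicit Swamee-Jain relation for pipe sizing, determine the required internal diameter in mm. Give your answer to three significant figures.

D ≈ 543 mm

Swamee-Jain (Type III): D = 0.66·[ε^1.25·(LQ²/(gh_f))^4.75 + ν·Q^9.4·(L/(gh_f))^5.2]^0.04
LQ²/(gh_f) = 4.674; L/(gh_f) = 19.95
Term 1 = ε^1.25·(…)^4.75 = 1.00×10^-4; Term 2 = ν·Q^9.4·(…)^5.2 = 0.00734
D = 0.66·(1.00×10^-4 + 0.00734)^0.04 = 0.5425 m = 543 mm
Check: V = 2.09 m/s, Re = 9.71×10^5, f = 0.01175, h_f = 11.1 m ≈ 11.7 m ✓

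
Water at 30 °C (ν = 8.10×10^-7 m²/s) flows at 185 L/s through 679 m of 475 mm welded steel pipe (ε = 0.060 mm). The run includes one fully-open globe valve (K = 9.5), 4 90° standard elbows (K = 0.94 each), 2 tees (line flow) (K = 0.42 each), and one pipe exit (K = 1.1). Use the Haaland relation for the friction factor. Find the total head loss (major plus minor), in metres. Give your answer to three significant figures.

H_L ≈ 1.98 m

V = 4Q/(πD²) = 1.044 m/s; V²/2g = 0.05555 m
Re = 6.12×10^5, ε/D = 1.26×10^-4 → f = 0.01426 (Haaland)
Major: h_f = f(L/D)·V²/2g = 0.01426·1429·0.05555 = 1.133 m
Minor: ΣK = 15.2; h_m = ΣK·V²/2g = 0.8444 m
Total H_L = 1.133 + 0.8444 = 1.977 m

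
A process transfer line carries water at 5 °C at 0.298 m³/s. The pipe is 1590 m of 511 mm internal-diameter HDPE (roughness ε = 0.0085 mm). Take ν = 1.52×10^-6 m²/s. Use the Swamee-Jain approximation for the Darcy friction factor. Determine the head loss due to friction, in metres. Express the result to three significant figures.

V = 4Q/(πD²) = 4·0.298/(π·0.511²) = 1.453 m/s
Re = VD/ν = 1.453·0.511/1.52×10^-6 = 4.88×10^5 → turbulent
ε/D = 0.0085/511 = 1.66×10^-5
Swamee-Jain: f = 0.01341
h_f = f(L/D)V²/(2g) = 0.01341·(1590/0.511)·1.453²/(2·9.81) = 4.489 m

h_f ≈ 4.49 m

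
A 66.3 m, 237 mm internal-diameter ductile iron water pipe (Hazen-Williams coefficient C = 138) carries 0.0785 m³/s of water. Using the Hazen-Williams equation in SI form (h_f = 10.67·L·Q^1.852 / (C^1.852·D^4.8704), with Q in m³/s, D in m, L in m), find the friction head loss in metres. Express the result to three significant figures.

h_f = 10.67·66.3·0.0785^1.852 / (138^1.852·0.237^4.8704) = 0.7676 m

h_f ≈ 0.768 m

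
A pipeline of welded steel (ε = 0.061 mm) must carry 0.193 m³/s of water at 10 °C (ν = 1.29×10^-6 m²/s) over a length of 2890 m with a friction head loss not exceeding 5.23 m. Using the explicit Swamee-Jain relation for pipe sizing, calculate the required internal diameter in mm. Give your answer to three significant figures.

Swamee-Jain (Type III): D = 0.66·[ε^1.25·(LQ²/(gh_f))^4.75 + ν·Q^9.4·(L/(gh_f))^5.2]^0.04
LQ²/(gh_f) = 2.098; L/(gh_f) = 56.33
Term 1 = ε^1.25·(…)^4.75 = 1.82×10^-4; Term 2 = ν·Q^9.4·(…)^5.2 = 3.15×10^-4
D = 0.66·(1.82×10^-4 + 3.15×10^-4)^0.04 = 0.4869 m = 487 mm
Check: V = 1.04 m/s, Re = 3.91×10^5, f = 0.01516, h_f = 4.93 m ≈ 5.23 m ✓

D ≈ 487 mm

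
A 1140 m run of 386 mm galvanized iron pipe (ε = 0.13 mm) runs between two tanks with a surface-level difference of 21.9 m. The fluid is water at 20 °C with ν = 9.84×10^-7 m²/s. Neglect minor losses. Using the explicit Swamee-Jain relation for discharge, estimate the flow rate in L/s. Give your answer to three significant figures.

Swamee-Jain (Type II): Q = -0.965·√(gD⁵h_f/L)·ln[ε/(3.7D) + √(3.17ν²L/(gD³h_f))]
√(gD⁵h_f/L) = √(9.81·0.386⁵·21.9/1140) = 0.04019
ε/(3.7D) = 9.10×10^-5; √(3.17ν²L/(gD³h_f)) = 1.68×10^-5
Q = -0.965·0.04019·ln(1.079×10^-4) = 0.3542 m³/s
Check: V = 3.03 m/s, Re = 1.19×10^6, f = 0.01597, h_f = 22.0 m ≈ 21.9 m ✓

Q ≈ 354 L/s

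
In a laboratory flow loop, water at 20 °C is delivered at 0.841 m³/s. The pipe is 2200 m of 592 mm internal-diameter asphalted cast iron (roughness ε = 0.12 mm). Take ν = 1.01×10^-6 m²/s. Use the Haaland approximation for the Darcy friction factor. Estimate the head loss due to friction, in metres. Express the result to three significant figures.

h_f ≈ 25.3 m

V = 4Q/(πD²) = 4·0.841/(π·0.592²) = 3.055 m/s
Re = VD/ν = 3.055·0.592/1.01×10^-6 = 1.79×10^6 → turbulent
ε/D = 0.12/592 = 2.03×10^-4
Haaland: f = 0.01428
h_f = f(L/D)V²/(2g) = 0.01428·(2200/0.592)·3.055²/(2·9.81) = 25.26 m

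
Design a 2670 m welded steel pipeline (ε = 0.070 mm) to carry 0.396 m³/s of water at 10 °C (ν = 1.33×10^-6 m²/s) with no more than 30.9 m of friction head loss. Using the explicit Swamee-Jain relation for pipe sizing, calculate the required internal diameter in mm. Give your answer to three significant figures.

Swamee-Jain (Type III): D = 0.66·[ε^1.25·(LQ²/(gh_f))^4.75 + ν·Q^9.4·(L/(gh_f))^5.2]^0.04
LQ²/(gh_f) = 1.381; L/(gh_f) = 8.808
Term 1 = ε^1.25·(…)^4.75 = 2.97×10^-5; Term 2 = ν·Q^9.4·(…)^5.2 = 1.80×10^-5
D = 0.66·(2.97×10^-5 + 1.80×10^-5)^0.04 = 0.4433 m = 443 mm
Check: V = 2.57 m/s, Re = 8.55×10^5, f = 0.01444, h_f = 29.2 m ≈ 30.9 m ✓

D ≈ 443 mm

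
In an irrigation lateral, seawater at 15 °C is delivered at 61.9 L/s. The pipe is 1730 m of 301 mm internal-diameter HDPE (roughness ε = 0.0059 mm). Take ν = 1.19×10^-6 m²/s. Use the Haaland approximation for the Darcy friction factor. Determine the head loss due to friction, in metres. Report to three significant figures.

V = 4Q/(πD²) = 4·0.0619/(π·0.301²) = 0.8699 m/s
Re = VD/ν = 0.8699·0.301/1.19×10^-6 = 2.20×10^5 → turbulent
ε/D = 0.0059/301 = 1.96×10^-5
Haaland: f = 0.01535
h_f = f(L/D)V²/(2g) = 0.01535·(1730/0.301)·0.8699²/(2·9.81) = 3.402 m

h_f ≈ 3.40 m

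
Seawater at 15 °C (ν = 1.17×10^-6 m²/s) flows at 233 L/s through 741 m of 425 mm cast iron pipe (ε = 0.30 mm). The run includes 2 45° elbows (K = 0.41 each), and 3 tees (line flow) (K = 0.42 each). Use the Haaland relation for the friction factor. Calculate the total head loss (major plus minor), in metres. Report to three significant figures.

H_L ≈ 4.76 m

V = 4Q/(πD²) = 1.642 m/s; V²/2g = 0.1375 m
Re = 5.97×10^5, ε/D = 7.06×10^-4 → f = 0.01867 (Haaland)
Major: h_f = f(L/D)·V²/2g = 0.01867·1744·0.1375 = 4.476 m
Minor: ΣK = 2.08; h_m = ΣK·V²/2g = 0.2860 m
Total H_L = 4.476 + 0.2860 = 4.762 m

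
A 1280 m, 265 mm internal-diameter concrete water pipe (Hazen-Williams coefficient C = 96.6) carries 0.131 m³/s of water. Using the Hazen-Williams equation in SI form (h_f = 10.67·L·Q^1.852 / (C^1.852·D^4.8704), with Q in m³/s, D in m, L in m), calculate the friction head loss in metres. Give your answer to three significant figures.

h_f ≈ 43.0 m

h_f = 10.67·1280·0.131^1.852 / (96.6^1.852·0.265^4.8704) = 42.99 m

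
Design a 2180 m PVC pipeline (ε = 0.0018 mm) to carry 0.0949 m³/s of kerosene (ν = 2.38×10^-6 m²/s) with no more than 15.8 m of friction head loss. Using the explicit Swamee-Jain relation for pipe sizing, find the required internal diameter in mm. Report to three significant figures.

Swamee-Jain (Type III): D = 0.66·[ε^1.25·(LQ²/(gh_f))^4.75 + ν·Q^9.4·(L/(gh_f))^5.2]^0.04
LQ²/(gh_f) = 0.1267; L/(gh_f) = 14.06
Term 1 = ε^1.25·(…)^4.75 = 3.60×10^-12; Term 2 = ν·Q^9.4·(…)^5.2 = 5.41×10^-10
D = 0.66·(3.60×10^-12 + 5.41×10^-10)^0.04 = 0.2812 m = 281 mm
Check: V = 1.53 m/s, Re = 1.81×10^5, f = 0.01590, h_f = 14.7 m ≈ 15.8 m ✓

D ≈ 281 mm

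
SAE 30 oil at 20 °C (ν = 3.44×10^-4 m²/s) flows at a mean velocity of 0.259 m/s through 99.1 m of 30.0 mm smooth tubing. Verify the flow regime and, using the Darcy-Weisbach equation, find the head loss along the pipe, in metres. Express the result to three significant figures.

h_f ≈ 32.0 m

Re = VD/ν = 0.259·0.03000/3.44×10^-4 = 22.6 → laminar (Re < 2300)
f = 64/Re = 2.833
h_f = f(L/D)V²/(2g) = 2.833·(99.1/0.03000)·0.259²/(2·9.81) = 32.00 m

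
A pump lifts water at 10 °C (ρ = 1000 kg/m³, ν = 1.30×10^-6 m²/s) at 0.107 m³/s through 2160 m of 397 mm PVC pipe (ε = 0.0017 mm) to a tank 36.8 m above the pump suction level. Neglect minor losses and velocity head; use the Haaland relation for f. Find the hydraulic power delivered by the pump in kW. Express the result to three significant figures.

P_hyd ≈ 41.8 kW

V = 4Q/(πD²) = 0.8644 m/s; Re = 2.64×10^5; ε/D = 4.28×10^-6; f = 0.01472
h_f = f(L/D)V²/2g = 3.051 m
Total head H = z + h_f = 36.8 + 3.051 = 39.85 m
P_hyd = ρgQH = 1000·9.81·0.107·39.85 = 41.83 kW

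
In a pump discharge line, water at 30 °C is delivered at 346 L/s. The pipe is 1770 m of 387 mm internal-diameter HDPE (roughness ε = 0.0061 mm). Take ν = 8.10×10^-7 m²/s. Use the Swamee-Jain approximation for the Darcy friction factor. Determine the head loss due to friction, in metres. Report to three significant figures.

V = 4Q/(πD²) = 4·0.346/(π·0.387²) = 2.941 m/s
Re = VD/ν = 2.941·0.387/8.10×10^-7 = 1.41×10^6 → turbulent
ε/D = 0.0061/387 = 1.58×10^-5
Swamee-Jain: f = 0.01143
h_f = f(L/D)V²/(2g) = 0.01143·(1770/0.387)·2.941²/(2·9.81) = 23.06 m

h_f ≈ 23.1 m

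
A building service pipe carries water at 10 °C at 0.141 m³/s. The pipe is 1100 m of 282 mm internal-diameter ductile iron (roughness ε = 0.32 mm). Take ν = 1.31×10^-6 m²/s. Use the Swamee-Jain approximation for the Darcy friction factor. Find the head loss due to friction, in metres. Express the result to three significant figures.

h_f ≈ 21.2 m

V = 4Q/(πD²) = 4·0.141/(π·0.282²) = 2.258 m/s
Re = VD/ν = 2.258·0.282/1.31×10^-6 = 4.86×10^5 → turbulent
ε/D = 0.32/282 = 0.00113
Swamee-Jain: f = 0.02094
h_f = f(L/D)V²/(2g) = 0.02094·(1100/0.282)·2.258²/(2·9.81) = 21.22 m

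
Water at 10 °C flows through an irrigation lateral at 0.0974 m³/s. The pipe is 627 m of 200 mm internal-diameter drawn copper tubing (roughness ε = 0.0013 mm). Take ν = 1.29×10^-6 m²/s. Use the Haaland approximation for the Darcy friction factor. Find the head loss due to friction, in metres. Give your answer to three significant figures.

V = 4Q/(πD²) = 4·0.0974/(π·0.200²) = 3.100 m/s
Re = VD/ν = 3.100·0.200/1.29×10^-6 = 4.81×10^5 → turbulent
ε/D = 0.0013/200 = 6.50×10^-6
Haaland: f = 0.01323
h_f = f(L/D)V²/(2g) = 0.01323·(627/0.200)·3.100²/(2·9.81) = 20.31 m

h_f ≈ 20.3 m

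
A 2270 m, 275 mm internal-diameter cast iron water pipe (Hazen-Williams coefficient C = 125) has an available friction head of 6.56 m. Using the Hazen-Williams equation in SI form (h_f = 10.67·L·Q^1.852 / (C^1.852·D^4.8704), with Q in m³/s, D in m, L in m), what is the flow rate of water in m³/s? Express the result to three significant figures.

Rearranging: Q = [h_f·C^1.852·D^4.8704 / (10.67·L)]^(1/1.852)
Q = [6.56·125^1.852·0.275^4.8704 / (10.67·2270)]^0.540 = 0.04969 m³/s

Q ≈ 0.0497 m³/s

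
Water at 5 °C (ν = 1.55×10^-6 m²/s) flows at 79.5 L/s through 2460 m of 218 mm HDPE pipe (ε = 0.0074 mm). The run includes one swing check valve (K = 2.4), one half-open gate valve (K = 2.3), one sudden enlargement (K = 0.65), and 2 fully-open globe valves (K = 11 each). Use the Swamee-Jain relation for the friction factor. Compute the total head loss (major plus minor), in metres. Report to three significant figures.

V = 4Q/(πD²) = 2.130 m/s; V²/2g = 0.2312 m
Re = 3.00×10^5, ε/D = 3.39×10^-5 → f = 0.01477 (Swamee-Jain)
Major: h_f = f(L/D)·V²/2g = 0.01477·11284·0.2312 = 38.53 m
Minor: ΣK = 27.4; h_m = ΣK·V²/2g = 6.324 m
Total H_L = 38.53 + 6.324 = 44.85 m

H_L ≈ 44.9 m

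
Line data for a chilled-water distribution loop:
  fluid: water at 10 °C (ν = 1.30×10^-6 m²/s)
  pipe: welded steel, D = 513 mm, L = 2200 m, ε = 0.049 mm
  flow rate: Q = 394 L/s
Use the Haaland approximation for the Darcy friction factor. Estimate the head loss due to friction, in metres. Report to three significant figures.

h_f ≈ 10.8 m

V = 4Q/(πD²) = 4·0.394/(π·0.513²) = 1.906 m/s
Re = VD/ν = 1.906·0.513/1.30×10^-6 = 7.52×10^5 → turbulent
ε/D = 0.049/513 = 9.55×10^-5
Haaland: f = 0.01360
h_f = f(L/D)V²/(2g) = 0.01360·(2200/0.513)·1.906²/(2·9.81) = 10.80 m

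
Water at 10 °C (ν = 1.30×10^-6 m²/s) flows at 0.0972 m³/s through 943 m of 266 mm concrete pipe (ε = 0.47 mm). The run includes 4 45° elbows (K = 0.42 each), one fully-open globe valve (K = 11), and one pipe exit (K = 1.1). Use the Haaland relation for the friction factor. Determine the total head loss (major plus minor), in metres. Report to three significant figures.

V = 4Q/(πD²) = 1.749 m/s; V²/2g = 0.1559 m
Re = 3.58×10^5, ε/D = 0.00177 → f = 0.02320 (Haaland)
Major: h_f = f(L/D)·V²/2g = 0.02320·3545·0.1559 = 12.82 m
Minor: ΣK = 13.8; h_m = ΣK·V²/2g = 2.149 m
Total H_L = 12.82 + 2.149 = 14.97 m

H_L ≈ 15.0 m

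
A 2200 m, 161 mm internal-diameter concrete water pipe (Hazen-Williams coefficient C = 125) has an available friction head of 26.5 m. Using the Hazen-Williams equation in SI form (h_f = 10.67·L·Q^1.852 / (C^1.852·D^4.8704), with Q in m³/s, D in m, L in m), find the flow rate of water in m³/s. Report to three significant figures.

Rearranging: Q = [h_f·C^1.852·D^4.8704 / (10.67·L)]^(1/1.852)
Q = [26.5·125^1.852·0.161^4.8704 / (10.67·2200)]^0.540 = 0.02628 m³/s

Q ≈ 0.0263 m³/s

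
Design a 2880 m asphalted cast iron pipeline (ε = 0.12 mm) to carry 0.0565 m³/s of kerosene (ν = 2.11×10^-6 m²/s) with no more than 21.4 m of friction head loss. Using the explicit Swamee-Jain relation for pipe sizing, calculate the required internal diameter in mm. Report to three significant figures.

Swamee-Jain (Type III): D = 0.66·[ε^1.25·(LQ²/(gh_f))^4.75 + ν·Q^9.4·(L/(gh_f))^5.2]^0.04
LQ²/(gh_f) = 0.04379; L/(gh_f) = 13.72
Term 1 = ε^1.25·(…)^4.75 = 4.42×10^-12; Term 2 = ν·Q^9.4·(…)^5.2 = 3.22×10^-12
D = 0.66·(4.42×10^-12 + 3.22×10^-12)^0.04 = 0.2371 m = 237 mm
Check: V = 1.28 m/s, Re = 1.44×10^5, f = 0.01959, h_f = 19.9 m ≈ 21.4 m ✓

D ≈ 237 mm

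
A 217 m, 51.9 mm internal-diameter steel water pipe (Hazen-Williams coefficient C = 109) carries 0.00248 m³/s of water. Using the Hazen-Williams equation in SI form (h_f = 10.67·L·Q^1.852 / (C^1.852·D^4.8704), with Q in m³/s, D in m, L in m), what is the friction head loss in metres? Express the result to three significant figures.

h_f = 10.67·217·0.00248^1.852 / (109^1.852·0.0519^4.8704) = 10.56 m

h_f ≈ 10.6 m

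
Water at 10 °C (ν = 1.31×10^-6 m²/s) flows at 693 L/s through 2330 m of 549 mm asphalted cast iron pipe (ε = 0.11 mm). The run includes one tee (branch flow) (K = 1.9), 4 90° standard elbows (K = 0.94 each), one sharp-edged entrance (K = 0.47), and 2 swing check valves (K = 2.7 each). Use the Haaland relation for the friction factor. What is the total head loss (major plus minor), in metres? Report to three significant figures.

H_L ≈ 31.8 m

V = 4Q/(πD²) = 2.928 m/s; V²/2g = 0.4368 m
Re = 1.23×10^6, ε/D = 2.00×10^-4 → f = 0.01446 (Haaland)
Major: h_f = f(L/D)·V²/2g = 0.01446·4244·0.4368 = 26.81 m
Minor: ΣK = 11.5; h_m = ΣK·V²/2g = 5.036 m
Total H_L = 26.81 + 5.036 = 31.85 m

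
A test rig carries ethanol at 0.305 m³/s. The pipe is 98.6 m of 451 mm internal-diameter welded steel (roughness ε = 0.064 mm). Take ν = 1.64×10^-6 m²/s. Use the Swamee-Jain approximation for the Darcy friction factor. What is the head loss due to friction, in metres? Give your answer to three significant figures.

h_f ≈ 0.604 m

V = 4Q/(πD²) = 4·0.305/(π·0.451²) = 1.909 m/s
Re = VD/ν = 1.909·0.451/1.64×10^-6 = 5.25×10^5 → turbulent
ε/D = 0.064/451 = 1.42×10^-4
Swamee-Jain: f = 0.01486
h_f = f(L/D)V²/(2g) = 0.01486·(98.6/0.451)·1.909²/(2·9.81) = 0.6036 m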